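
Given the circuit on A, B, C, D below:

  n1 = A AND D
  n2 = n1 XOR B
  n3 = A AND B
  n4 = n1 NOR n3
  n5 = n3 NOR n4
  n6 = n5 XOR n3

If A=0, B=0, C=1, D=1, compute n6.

n1 = 0 AND 1 = 0
n3 = 0 AND 0 = 0
n4 = 0 NOR 0 = 1
n5 = 0 NOR 1 = 0
n6 = 0 XOR 0 = 0

0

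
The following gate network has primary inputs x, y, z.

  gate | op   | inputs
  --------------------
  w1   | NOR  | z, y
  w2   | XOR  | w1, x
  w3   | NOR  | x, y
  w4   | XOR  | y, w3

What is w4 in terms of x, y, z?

w3 = x NOR y
w4 = y XOR w3 = y XOR (x NOR y)

y XOR (x NOR y)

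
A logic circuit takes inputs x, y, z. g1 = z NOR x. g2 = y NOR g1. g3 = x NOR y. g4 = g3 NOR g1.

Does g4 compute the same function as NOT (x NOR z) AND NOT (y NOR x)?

g1 = z NOR x
g3 = x NOR y
g4 = g3 NOR g1 = (x NOR y) NOR (z NOR x)
At x=0, y=0, z=0: circuit gives 0, formula gives 0.
At x=0, y=1, z=1: circuit gives 1, formula gives 1.
Agrees on all 8 inputs.

Yes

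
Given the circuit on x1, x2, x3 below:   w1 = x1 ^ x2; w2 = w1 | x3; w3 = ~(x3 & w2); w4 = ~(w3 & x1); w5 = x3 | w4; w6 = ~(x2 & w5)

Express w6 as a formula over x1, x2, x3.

w1 = x1 ^ x2
w2 = w1 | x3 = (x1 ^ x2) | x3
w3 = ~(x3 & w2) = ~(x3 & ((x1 ^ x2) | x3))
w4 = ~(w3 & x1) = ~((~(x3 & ((x1 ^ x2) | x3))) & x1)
w5 = x3 | w4 = x3 | (~((~(x3 & ((x1 ^ x2) | x3))) & x1))
w6 = ~(x2 & w5) = ~(x2 & (x3 | (~((~(x3 & ((x1 ^ x2) | x3))) & x1))))

~(x2 & (x3 | (~((~(x3 & ((x1 ^ x2) | x3))) & x1))))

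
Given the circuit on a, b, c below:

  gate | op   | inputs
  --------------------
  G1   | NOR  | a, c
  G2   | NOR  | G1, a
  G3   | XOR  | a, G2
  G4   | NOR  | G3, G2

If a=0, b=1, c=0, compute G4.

G1 = 0 NOR 0 = 1
G2 = 1 NOR 0 = 0
G3 = 0 XOR 0 = 0
G4 = 0 NOR 0 = 1

1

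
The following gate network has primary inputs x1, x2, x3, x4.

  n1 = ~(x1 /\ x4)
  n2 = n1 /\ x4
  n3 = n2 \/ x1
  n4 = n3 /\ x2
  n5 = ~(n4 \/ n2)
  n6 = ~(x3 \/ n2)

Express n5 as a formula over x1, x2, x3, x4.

n1 = ~(x1 /\ x4)
n2 = n1 /\ x4 = (~(x1 /\ x4)) /\ x4
n3 = n2 \/ x1 = ((~(x1 /\ x4)) /\ x4) \/ x1
n4 = n3 /\ x2 = (((~(x1 /\ x4)) /\ x4) \/ x1) /\ x2
n5 = ~(n4 \/ n2) = ~(((((~(x1 /\ x4)) /\ x4) \/ x1) /\ x2) \/ ((~(x1 /\ x4)) /\ x4))

~(((((~(x1 /\ x4)) /\ x4) \/ x1) /\ x2) \/ ((~(x1 /\ x4)) /\ x4))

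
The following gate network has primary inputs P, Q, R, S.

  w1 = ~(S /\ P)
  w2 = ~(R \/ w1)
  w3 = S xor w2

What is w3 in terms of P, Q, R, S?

w1 = ~(S /\ P)
w2 = ~(R \/ w1) = ~(R \/ (~(S /\ P)))
w3 = S xor w2 = S xor (~(R \/ (~(S /\ P))))

S xor (~(R \/ (~(S /\ P))))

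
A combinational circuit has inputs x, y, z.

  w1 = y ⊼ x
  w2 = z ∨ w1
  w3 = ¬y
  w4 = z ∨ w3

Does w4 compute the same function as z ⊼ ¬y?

w3 = ¬y
w4 = z ∨ w3 = z ∨ ¬y
At x=0, y=0, z=1: circuit gives 1, formula gives 0.

No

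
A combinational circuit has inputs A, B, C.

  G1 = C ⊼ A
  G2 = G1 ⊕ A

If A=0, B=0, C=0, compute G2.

1

G1 = 0 ⊼ 0 = 1
G2 = 1 ⊕ 0 = 1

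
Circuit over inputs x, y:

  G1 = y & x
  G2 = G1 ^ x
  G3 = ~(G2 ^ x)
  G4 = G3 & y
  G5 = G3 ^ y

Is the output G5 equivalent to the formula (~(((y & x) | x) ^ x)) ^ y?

No

G1 = y & x
G2 = G1 ^ x = (y & x) ^ x
G3 = ~(G2 ^ x) = ~(((y & x) ^ x) ^ x)
G5 = G3 ^ y = (~(((y & x) ^ x) ^ x)) ^ y
At x=1, y=1: circuit gives 1, formula gives 0.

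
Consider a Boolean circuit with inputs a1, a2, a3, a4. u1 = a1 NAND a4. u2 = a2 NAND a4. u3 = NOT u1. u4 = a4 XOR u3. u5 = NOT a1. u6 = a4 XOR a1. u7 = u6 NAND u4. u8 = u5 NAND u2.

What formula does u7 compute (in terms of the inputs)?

(a4 XOR a1) NAND (a4 XOR NOT (a1 NAND a4))

u1 = a1 NAND a4
u3 = NOT u1 = NOT (a1 NAND a4)
u4 = a4 XOR u3 = a4 XOR NOT (a1 NAND a4)
u6 = a4 XOR a1
u7 = u6 NAND u4 = (a4 XOR a1) NAND (a4 XOR NOT (a1 NAND a4))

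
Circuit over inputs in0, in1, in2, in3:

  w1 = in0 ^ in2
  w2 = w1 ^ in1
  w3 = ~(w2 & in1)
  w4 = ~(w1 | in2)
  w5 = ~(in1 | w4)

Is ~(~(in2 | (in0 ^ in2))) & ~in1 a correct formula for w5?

Yes

w1 = in0 ^ in2
w4 = ~(w1 | in2) = ~((in0 ^ in2) | in2)
w5 = ~(in1 | w4) = ~(in1 | (~((in0 ^ in2) | in2)))
At in0=0, in1=0, in2=0, in3=0: circuit gives 0, formula gives 0.
At in0=0, in1=0, in2=1, in3=0: circuit gives 1, formula gives 1.
Agrees on all 16 inputs.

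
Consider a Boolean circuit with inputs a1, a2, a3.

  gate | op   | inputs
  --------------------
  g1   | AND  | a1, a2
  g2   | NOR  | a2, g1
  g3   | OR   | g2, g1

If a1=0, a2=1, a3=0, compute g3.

g1 = 0 AND 1 = 0
g2 = 1 NOR 0 = 0
g3 = 0 OR 0 = 0

0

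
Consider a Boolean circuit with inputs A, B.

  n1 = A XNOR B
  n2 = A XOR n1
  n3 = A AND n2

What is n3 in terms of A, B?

A AND (A XOR (A XNOR B))

n1 = A XNOR B
n2 = A XOR n1 = A XOR (A XNOR B)
n3 = A AND n2 = A AND (A XOR (A XNOR B))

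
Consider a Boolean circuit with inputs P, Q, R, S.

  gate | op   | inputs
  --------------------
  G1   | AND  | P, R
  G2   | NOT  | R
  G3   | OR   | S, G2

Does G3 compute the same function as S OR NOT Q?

G2 = NOT R
G3 = S OR G2 = S OR NOT R
At P=0, Q=0, R=1, S=0: circuit gives 0, formula gives 1.

No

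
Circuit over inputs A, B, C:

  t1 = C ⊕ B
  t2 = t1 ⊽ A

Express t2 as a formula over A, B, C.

(C ⊕ B) ⊽ A

t1 = C ⊕ B
t2 = t1 ⊽ A = (C ⊕ B) ⊽ A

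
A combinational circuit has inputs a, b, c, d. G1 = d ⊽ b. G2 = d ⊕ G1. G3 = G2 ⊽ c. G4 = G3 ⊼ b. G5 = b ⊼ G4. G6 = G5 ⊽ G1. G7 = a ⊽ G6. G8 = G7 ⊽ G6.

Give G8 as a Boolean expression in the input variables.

G1 = d ⊽ b
G2 = d ⊕ G1 = d ⊕ (d ⊽ b)
G3 = G2 ⊽ c = (d ⊕ (d ⊽ b)) ⊽ c
G4 = G3 ⊼ b = ((d ⊕ (d ⊽ b)) ⊽ c) ⊼ b
G5 = b ⊼ G4 = b ⊼ (((d ⊕ (d ⊽ b)) ⊽ c) ⊼ b)
G6 = G5 ⊽ G1 = (b ⊼ (((d ⊕ (d ⊽ b)) ⊽ c) ⊼ b)) ⊽ (d ⊽ b)
G7 = a ⊽ G6 = a ⊽ ((b ⊼ (((d ⊕ (d ⊽ b)) ⊽ c) ⊼ b)) ⊽ (d ⊽ b))
G8 = G7 ⊽ G6 = (a ⊽ ((b ⊼ (((d ⊕ (d ⊽ b)) ⊽ c) ⊼ b)) ⊽ (d ⊽ b))) ⊽ ((b ⊼ (((d ⊕ (d ⊽ b)) ⊽ c) ⊼ b)) ⊽ (d ⊽ b))

(a ⊽ ((b ⊼ (((d ⊕ (d ⊽ b)) ⊽ c) ⊼ b)) ⊽ (d ⊽ b))) ⊽ ((b ⊼ (((d ⊕ (d ⊽ b)) ⊽ c) ⊼ b)) ⊽ (d ⊽ b))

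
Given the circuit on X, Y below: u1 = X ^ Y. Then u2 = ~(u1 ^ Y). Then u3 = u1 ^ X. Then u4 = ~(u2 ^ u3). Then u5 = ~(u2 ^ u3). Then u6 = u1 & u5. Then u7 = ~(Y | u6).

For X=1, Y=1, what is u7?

0

u1 = 1 ^ 1 = 0
u2 = ~(0 ^ 1) = 0
u3 = 0 ^ 1 = 1
u5 = ~(0 ^ 1) = 0
u6 = 0 & 0 = 0
u7 = ~(1 | 0) = 0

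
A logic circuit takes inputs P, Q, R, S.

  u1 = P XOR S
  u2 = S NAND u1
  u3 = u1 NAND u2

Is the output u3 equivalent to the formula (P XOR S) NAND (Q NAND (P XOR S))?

u1 = P XOR S
u2 = S NAND u1 = S NAND (P XOR S)
u3 = u1 NAND u2 = (P XOR S) NAND (S NAND (P XOR S))
At P=0, Q=0, R=0, S=1: circuit gives 1, formula gives 0.

No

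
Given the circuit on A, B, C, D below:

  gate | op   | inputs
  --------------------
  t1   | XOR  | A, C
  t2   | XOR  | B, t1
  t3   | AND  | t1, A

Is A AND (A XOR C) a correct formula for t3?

Yes

t1 = A XOR C
t3 = t1 AND A = (A XOR C) AND A
At A=0, B=0, C=0, D=0: circuit gives 0, formula gives 0.
At A=1, B=0, C=0, D=0: circuit gives 1, formula gives 1.
Agrees on all 16 inputs.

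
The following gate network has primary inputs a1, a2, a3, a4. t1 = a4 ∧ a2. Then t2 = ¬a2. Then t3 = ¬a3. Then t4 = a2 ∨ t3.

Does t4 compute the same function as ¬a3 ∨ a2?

t3 = ¬a3
t4 = a2 ∨ t3 = a2 ∨ ¬a3
At a1=0, a2=0, a3=1, a4=0: circuit gives 0, formula gives 0.
At a1=0, a2=0, a3=0, a4=0: circuit gives 1, formula gives 1.
Agrees on all 16 inputs.

Yes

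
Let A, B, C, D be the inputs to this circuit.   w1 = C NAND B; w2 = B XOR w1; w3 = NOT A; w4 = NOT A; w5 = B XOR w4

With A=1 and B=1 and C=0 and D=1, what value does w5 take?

w4 = NOT 1 = 0
w5 = 1 XOR 0 = 1

1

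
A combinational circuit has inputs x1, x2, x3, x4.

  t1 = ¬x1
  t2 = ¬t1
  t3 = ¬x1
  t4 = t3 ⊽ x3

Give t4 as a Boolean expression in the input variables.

¬x1 ⊽ x3

t3 = ¬x1
t4 = t3 ⊽ x3 = ¬x1 ⊽ x3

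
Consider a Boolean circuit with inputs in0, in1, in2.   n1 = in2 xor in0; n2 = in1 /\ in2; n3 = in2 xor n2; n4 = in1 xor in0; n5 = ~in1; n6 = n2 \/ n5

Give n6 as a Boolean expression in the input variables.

n2 = in1 /\ in2
n5 = ~in1
n6 = n2 \/ n5 = (in1 /\ in2) \/ ~in1

(in1 /\ in2) \/ ~in1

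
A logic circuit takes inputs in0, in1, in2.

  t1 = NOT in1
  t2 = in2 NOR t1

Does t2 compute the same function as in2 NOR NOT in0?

t1 = NOT in1
t2 = in2 NOR t1 = in2 NOR NOT in1
At in0=0, in1=1, in2=0: circuit gives 1, formula gives 0.

No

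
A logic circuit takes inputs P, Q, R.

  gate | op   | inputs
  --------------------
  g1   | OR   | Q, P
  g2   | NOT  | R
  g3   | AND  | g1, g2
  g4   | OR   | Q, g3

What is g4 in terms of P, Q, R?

g1 = Q OR P
g2 = NOT R
g3 = g1 AND g2 = (Q OR P) AND NOT R
g4 = Q OR g3 = Q OR ((Q OR P) AND NOT R)

Q OR ((Q OR P) AND NOT R)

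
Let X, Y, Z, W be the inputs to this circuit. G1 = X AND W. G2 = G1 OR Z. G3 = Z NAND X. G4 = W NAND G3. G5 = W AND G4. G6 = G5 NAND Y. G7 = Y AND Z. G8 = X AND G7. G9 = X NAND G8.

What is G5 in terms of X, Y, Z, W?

G3 = Z NAND X
G4 = W NAND G3 = W NAND (Z NAND X)
G5 = W AND G4 = W AND (W NAND (Z NAND X))

W AND (W NAND (Z NAND X))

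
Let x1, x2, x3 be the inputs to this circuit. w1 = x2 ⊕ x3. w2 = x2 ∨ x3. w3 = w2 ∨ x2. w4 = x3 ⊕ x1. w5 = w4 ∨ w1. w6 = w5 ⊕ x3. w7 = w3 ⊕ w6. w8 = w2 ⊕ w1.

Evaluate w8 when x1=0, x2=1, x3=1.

w1 = 1 ⊕ 1 = 0
w2 = 1 ∨ 1 = 1
w8 = 1 ⊕ 0 = 1

1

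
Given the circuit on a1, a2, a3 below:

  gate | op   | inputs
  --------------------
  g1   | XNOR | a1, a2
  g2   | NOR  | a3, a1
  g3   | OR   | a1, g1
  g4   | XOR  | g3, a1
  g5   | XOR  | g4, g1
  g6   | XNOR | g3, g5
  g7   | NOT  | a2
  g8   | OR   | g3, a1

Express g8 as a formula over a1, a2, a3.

g1 = a1 XNOR a2
g3 = a1 OR g1 = a1 OR (a1 XNOR a2)
g8 = g3 OR a1 = (a1 OR (a1 XNOR a2)) OR a1

(a1 OR (a1 XNOR a2)) OR a1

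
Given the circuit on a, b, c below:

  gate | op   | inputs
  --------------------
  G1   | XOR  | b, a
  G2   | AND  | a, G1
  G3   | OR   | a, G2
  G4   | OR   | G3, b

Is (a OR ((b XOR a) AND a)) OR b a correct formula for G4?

G1 = b XOR a
G2 = a AND G1 = a AND (b XOR a)
G3 = a OR G2 = a OR (a AND (b XOR a))
G4 = G3 OR b = (a OR (a AND (b XOR a))) OR b
At a=0, b=0, c=0: circuit gives 0, formula gives 0.
At a=0, b=1, c=0: circuit gives 1, formula gives 1.
Agrees on all 8 inputs.

Yes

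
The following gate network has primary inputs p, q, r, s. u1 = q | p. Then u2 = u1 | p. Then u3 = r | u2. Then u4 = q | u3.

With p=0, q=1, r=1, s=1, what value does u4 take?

1

u1 = 1 | 0 = 1
u2 = 1 | 0 = 1
u3 = 1 | 1 = 1
u4 = 1 | 1 = 1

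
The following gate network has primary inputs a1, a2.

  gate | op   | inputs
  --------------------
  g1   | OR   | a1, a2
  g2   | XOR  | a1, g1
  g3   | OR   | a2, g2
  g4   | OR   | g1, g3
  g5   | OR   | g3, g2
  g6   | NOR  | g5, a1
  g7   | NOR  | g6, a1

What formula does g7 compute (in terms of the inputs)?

g1 = a1 OR a2
g2 = a1 XOR g1 = a1 XOR (a1 OR a2)
g3 = a2 OR g2 = a2 OR (a1 XOR (a1 OR a2))
g5 = g3 OR g2 = (a2 OR (a1 XOR (a1 OR a2))) OR (a1 XOR (a1 OR a2))
g6 = g5 NOR a1 = ((a2 OR (a1 XOR (a1 OR a2))) OR (a1 XOR (a1 OR a2))) NOR a1
g7 = g6 NOR a1 = (((a2 OR (a1 XOR (a1 OR a2))) OR (a1 XOR (a1 OR a2))) NOR a1) NOR a1

(((a2 OR (a1 XOR (a1 OR a2))) OR (a1 XOR (a1 OR a2))) NOR a1) NOR a1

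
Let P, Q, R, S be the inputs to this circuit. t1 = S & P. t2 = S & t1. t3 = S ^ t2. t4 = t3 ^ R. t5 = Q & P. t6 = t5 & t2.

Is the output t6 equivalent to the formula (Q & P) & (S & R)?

t1 = S & P
t2 = S & t1 = S & (S & P)
t5 = Q & P
t6 = t5 & t2 = (Q & P) & (S & (S & P))
At P=1, Q=1, R=0, S=1: circuit gives 1, formula gives 0.

No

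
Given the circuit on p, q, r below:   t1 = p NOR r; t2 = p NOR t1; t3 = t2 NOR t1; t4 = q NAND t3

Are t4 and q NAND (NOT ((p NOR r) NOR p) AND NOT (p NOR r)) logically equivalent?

t1 = p NOR r
t2 = p NOR t1 = p NOR (p NOR r)
t3 = t2 NOR t1 = (p NOR (p NOR r)) NOR (p NOR r)
t4 = q NAND t3 = q NAND ((p NOR (p NOR r)) NOR (p NOR r))
At p=1, q=1, r=0: circuit gives 0, formula gives 0.
At p=0, q=0, r=0: circuit gives 1, formula gives 1.
Agrees on all 8 inputs.

Yes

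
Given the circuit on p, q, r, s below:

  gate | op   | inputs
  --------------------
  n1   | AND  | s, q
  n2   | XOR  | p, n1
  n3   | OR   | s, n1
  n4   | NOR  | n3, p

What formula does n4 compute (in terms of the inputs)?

n1 = s AND q
n3 = s OR n1 = s OR (s AND q)
n4 = n3 NOR p = (s OR (s AND q)) NOR p

(s OR (s AND q)) NOR p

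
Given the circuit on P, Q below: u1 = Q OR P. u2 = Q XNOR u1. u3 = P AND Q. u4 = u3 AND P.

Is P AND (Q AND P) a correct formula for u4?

u3 = P AND Q
u4 = u3 AND P = (P AND Q) AND P
At P=0, Q=0: circuit gives 0, formula gives 0.
At P=1, Q=1: circuit gives 1, formula gives 1.
Agrees on all 4 inputs.

Yes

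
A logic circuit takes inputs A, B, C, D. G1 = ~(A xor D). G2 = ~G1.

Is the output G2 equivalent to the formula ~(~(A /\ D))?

G1 = ~(A xor D)
G2 = ~G1 = ~(~(A xor D))
At A=0, B=0, C=0, D=1: circuit gives 1, formula gives 0.

No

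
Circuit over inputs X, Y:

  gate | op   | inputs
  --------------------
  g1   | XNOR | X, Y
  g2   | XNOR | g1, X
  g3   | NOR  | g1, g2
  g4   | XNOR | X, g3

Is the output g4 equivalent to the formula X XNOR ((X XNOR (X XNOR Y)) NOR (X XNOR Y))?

Yes

g1 = X XNOR Y
g2 = g1 XNOR X = (X XNOR Y) XNOR X
g3 = g1 NOR g2 = (X XNOR Y) NOR ((X XNOR Y) XNOR X)
g4 = X XNOR g3 = X XNOR ((X XNOR Y) NOR ((X XNOR Y) XNOR X))
At X=1, Y=1: circuit gives 0, formula gives 0.
At X=0, Y=0: circuit gives 1, formula gives 1.
Agrees on all 4 inputs.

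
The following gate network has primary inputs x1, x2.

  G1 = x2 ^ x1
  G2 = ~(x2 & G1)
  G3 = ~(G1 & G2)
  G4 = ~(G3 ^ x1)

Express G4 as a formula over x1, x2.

G1 = x2 ^ x1
G2 = ~(x2 & G1) = ~(x2 & (x2 ^ x1))
G3 = ~(G1 & G2) = ~((x2 ^ x1) & (~(x2 & (x2 ^ x1))))
G4 = ~(G3 ^ x1) = ~((~((x2 ^ x1) & (~(x2 & (x2 ^ x1))))) ^ x1)

~((~((x2 ^ x1) & (~(x2 & (x2 ^ x1))))) ^ x1)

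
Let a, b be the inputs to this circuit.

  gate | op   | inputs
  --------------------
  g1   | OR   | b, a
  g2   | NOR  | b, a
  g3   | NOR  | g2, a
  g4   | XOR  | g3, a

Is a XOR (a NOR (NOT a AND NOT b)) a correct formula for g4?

Yes

g2 = b NOR a
g3 = g2 NOR a = (b NOR a) NOR a
g4 = g3 XOR a = ((b NOR a) NOR a) XOR a
At a=0, b=0: circuit gives 0, formula gives 0.
At a=0, b=1: circuit gives 1, formula gives 1.
Agrees on all 4 inputs.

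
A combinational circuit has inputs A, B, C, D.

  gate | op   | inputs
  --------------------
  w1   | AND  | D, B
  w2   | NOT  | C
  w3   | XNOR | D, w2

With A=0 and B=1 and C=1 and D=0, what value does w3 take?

1

w2 = NOT 1 = 0
w3 = 0 XNOR 0 = 1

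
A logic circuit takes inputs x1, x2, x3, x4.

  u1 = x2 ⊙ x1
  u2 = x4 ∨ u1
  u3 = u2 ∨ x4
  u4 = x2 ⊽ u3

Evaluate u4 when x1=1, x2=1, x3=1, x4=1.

0

u1 = 1 ⊙ 1 = 1
u2 = 1 ∨ 1 = 1
u3 = 1 ∨ 1 = 1
u4 = 1 ⊽ 1 = 0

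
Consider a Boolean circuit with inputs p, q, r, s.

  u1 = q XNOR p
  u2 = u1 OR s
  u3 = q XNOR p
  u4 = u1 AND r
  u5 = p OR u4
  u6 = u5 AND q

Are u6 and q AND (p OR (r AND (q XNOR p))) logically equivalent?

Yes

u1 = q XNOR p
u4 = u1 AND r = (q XNOR p) AND r
u5 = p OR u4 = p OR ((q XNOR p) AND r)
u6 = u5 AND q = (p OR ((q XNOR p) AND r)) AND q
At p=0, q=0, r=0, s=0: circuit gives 0, formula gives 0.
At p=1, q=1, r=0, s=0: circuit gives 1, formula gives 1.
Agrees on all 16 inputs.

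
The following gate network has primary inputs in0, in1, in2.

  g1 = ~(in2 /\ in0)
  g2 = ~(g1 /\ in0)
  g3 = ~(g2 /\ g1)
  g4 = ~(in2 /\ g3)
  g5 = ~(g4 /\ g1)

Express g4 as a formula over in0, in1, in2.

g1 = ~(in2 /\ in0)
g2 = ~(g1 /\ in0) = ~((~(in2 /\ in0)) /\ in0)
g3 = ~(g2 /\ g1) = ~((~((~(in2 /\ in0)) /\ in0)) /\ (~(in2 /\ in0)))
g4 = ~(in2 /\ g3) = ~(in2 /\ (~((~((~(in2 /\ in0)) /\ in0)) /\ (~(in2 /\ in0)))))

~(in2 /\ (~((~((~(in2 /\ in0)) /\ in0)) /\ (~(in2 /\ in0)))))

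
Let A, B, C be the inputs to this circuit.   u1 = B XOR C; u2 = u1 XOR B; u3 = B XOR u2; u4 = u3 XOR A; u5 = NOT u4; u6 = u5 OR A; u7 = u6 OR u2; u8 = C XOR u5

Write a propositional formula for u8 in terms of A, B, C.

C XOR NOT ((B XOR ((B XOR C) XOR B)) XOR A)

u1 = B XOR C
u2 = u1 XOR B = (B XOR C) XOR B
u3 = B XOR u2 = B XOR ((B XOR C) XOR B)
u4 = u3 XOR A = (B XOR ((B XOR C) XOR B)) XOR A
u5 = NOT u4 = NOT ((B XOR ((B XOR C) XOR B)) XOR A)
u8 = C XOR u5 = C XOR NOT ((B XOR ((B XOR C) XOR B)) XOR A)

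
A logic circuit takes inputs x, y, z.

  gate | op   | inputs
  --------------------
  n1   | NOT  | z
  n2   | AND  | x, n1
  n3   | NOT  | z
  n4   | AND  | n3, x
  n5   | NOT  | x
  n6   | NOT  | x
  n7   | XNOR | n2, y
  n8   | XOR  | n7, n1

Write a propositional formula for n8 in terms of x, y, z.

n1 = NOT z
n2 = x AND n1 = x AND NOT z
n7 = n2 XNOR y = (x AND NOT z) XNOR y
n8 = n7 XOR n1 = ((x AND NOT z) XNOR y) XOR NOT z

((x AND NOT z) XNOR y) XOR NOT z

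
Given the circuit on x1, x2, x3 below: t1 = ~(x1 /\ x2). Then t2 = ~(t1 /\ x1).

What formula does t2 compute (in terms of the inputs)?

t1 = ~(x1 /\ x2)
t2 = ~(t1 /\ x1) = ~((~(x1 /\ x2)) /\ x1)

~((~(x1 /\ x2)) /\ x1)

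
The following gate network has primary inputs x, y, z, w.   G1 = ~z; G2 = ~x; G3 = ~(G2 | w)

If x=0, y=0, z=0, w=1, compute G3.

G2 = ~0 = 1
G3 = ~(1 | 1) = 0

0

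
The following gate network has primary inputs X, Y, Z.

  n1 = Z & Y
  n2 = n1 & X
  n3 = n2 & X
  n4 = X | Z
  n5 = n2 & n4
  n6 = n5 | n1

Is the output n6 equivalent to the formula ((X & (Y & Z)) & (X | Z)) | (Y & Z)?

n1 = Z & Y
n2 = n1 & X = (Z & Y) & X
n4 = X | Z
n5 = n2 & n4 = ((Z & Y) & X) & (X | Z)
n6 = n5 | n1 = (((Z & Y) & X) & (X | Z)) | (Z & Y)
At X=0, Y=0, Z=0: circuit gives 0, formula gives 0.
At X=0, Y=1, Z=1: circuit gives 1, formula gives 1.
Agrees on all 8 inputs.

Yes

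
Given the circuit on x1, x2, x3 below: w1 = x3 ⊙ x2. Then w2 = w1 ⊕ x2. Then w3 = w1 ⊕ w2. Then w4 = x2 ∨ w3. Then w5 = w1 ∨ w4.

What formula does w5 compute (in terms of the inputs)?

(x3 ⊙ x2) ∨ (x2 ∨ ((x3 ⊙ x2) ⊕ ((x3 ⊙ x2) ⊕ x2)))

w1 = x3 ⊙ x2
w2 = w1 ⊕ x2 = (x3 ⊙ x2) ⊕ x2
w3 = w1 ⊕ w2 = (x3 ⊙ x2) ⊕ ((x3 ⊙ x2) ⊕ x2)
w4 = x2 ∨ w3 = x2 ∨ ((x3 ⊙ x2) ⊕ ((x3 ⊙ x2) ⊕ x2))
w5 = w1 ∨ w4 = (x3 ⊙ x2) ∨ (x2 ∨ ((x3 ⊙ x2) ⊕ ((x3 ⊙ x2) ⊕ x2)))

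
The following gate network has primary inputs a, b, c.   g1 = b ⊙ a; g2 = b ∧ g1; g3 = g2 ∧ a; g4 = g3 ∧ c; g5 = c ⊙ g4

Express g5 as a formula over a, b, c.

c ⊙ (((b ∧ (b ⊙ a)) ∧ a) ∧ c)

g1 = b ⊙ a
g2 = b ∧ g1 = b ∧ (b ⊙ a)
g3 = g2 ∧ a = (b ∧ (b ⊙ a)) ∧ a
g4 = g3 ∧ c = ((b ∧ (b ⊙ a)) ∧ a) ∧ c
g5 = c ⊙ g4 = c ⊙ (((b ∧ (b ⊙ a)) ∧ a) ∧ c)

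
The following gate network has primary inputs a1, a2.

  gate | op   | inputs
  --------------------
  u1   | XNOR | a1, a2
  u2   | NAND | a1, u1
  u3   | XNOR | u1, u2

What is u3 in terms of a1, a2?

(a1 XNOR a2) XNOR (a1 NAND (a1 XNOR a2))

u1 = a1 XNOR a2
u2 = a1 NAND u1 = a1 NAND (a1 XNOR a2)
u3 = u1 XNOR u2 = (a1 XNOR a2) XNOR (a1 NAND (a1 XNOR a2))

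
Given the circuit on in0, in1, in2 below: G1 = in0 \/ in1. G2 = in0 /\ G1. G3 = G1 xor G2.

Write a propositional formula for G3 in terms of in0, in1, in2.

G1 = in0 \/ in1
G2 = in0 /\ G1 = in0 /\ (in0 \/ in1)
G3 = G1 xor G2 = (in0 \/ in1) xor (in0 /\ (in0 \/ in1))

(in0 \/ in1) xor (in0 /\ (in0 \/ in1))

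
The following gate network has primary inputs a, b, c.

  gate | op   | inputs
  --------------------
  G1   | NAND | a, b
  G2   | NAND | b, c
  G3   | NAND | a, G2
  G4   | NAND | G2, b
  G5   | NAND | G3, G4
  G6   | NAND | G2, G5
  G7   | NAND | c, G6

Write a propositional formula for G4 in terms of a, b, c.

G2 = b NAND c
G4 = G2 NAND b = (b NAND c) NAND b

(b NAND c) NAND b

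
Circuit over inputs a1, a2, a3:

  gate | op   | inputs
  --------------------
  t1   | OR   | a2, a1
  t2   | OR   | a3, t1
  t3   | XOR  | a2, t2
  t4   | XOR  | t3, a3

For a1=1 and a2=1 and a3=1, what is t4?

t1 = 1 OR 1 = 1
t2 = 1 OR 1 = 1
t3 = 1 XOR 1 = 0
t4 = 0 XOR 1 = 1

1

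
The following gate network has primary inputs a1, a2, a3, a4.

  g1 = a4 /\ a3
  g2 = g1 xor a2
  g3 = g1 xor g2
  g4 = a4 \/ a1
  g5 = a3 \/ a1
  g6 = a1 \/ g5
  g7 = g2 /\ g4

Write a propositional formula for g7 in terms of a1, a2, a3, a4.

g1 = a4 /\ a3
g2 = g1 xor a2 = (a4 /\ a3) xor a2
g4 = a4 \/ a1
g7 = g2 /\ g4 = ((a4 /\ a3) xor a2) /\ (a4 \/ a1)

((a4 /\ a3) xor a2) /\ (a4 \/ a1)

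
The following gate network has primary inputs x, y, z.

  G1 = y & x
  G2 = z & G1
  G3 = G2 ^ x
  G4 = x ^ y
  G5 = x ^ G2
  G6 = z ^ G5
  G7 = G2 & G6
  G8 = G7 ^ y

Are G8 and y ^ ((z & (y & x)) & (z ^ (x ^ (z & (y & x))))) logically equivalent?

Yes

G1 = y & x
G2 = z & G1 = z & (y & x)
G5 = x ^ G2 = x ^ (z & (y & x))
G6 = z ^ G5 = z ^ (x ^ (z & (y & x)))
G7 = G2 & G6 = (z & (y & x)) & (z ^ (x ^ (z & (y & x))))
G8 = G7 ^ y = ((z & (y & x)) & (z ^ (x ^ (z & (y & x))))) ^ y
At x=0, y=0, z=0: circuit gives 0, formula gives 0.
At x=0, y=1, z=0: circuit gives 1, formula gives 1.
Agrees on all 8 inputs.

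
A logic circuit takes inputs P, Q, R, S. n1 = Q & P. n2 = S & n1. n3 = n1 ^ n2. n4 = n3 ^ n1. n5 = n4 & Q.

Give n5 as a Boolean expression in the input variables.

n1 = Q & P
n2 = S & n1 = S & (Q & P)
n3 = n1 ^ n2 = (Q & P) ^ (S & (Q & P))
n4 = n3 ^ n1 = ((Q & P) ^ (S & (Q & P))) ^ (Q & P)
n5 = n4 & Q = (((Q & P) ^ (S & (Q & P))) ^ (Q & P)) & Q

(((Q & P) ^ (S & (Q & P))) ^ (Q & P)) & Q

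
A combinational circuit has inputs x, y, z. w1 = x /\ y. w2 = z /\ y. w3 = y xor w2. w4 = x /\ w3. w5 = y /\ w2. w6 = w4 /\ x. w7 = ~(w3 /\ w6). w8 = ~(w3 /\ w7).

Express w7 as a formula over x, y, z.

w2 = z /\ y
w3 = y xor w2 = y xor (z /\ y)
w4 = x /\ w3 = x /\ (y xor (z /\ y))
w6 = w4 /\ x = (x /\ (y xor (z /\ y))) /\ x
w7 = ~(w3 /\ w6) = ~((y xor (z /\ y)) /\ ((x /\ (y xor (z /\ y))) /\ x))

~((y xor (z /\ y)) /\ ((x /\ (y xor (z /\ y))) /\ x))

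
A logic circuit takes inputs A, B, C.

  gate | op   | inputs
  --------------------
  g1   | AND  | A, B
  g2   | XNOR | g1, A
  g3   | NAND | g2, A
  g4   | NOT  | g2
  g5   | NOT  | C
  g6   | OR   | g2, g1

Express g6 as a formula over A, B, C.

((A AND B) XNOR A) OR (A AND B)

g1 = A AND B
g2 = g1 XNOR A = (A AND B) XNOR A
g6 = g2 OR g1 = ((A AND B) XNOR A) OR (A AND B)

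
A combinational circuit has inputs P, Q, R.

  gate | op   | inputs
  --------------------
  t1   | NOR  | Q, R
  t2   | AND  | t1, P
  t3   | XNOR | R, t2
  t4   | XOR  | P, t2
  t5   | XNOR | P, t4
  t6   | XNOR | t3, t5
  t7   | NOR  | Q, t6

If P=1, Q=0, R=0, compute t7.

t1 = 0 NOR 0 = 1
t2 = 1 AND 1 = 1
t3 = 0 XNOR 1 = 0
t4 = 1 XOR 1 = 0
t5 = 1 XNOR 0 = 0
t6 = 0 XNOR 0 = 1
t7 = 0 NOR 1 = 0

0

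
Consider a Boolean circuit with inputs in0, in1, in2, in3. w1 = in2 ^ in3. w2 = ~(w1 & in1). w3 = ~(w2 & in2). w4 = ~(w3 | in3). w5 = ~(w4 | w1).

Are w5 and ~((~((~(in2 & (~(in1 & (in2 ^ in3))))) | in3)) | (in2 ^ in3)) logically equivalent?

w1 = in2 ^ in3
w2 = ~(w1 & in1) = ~((in2 ^ in3) & in1)
w3 = ~(w2 & in2) = ~((~((in2 ^ in3) & in1)) & in2)
w4 = ~(w3 | in3) = ~((~((~((in2 ^ in3) & in1)) & in2)) | in3)
w5 = ~(w4 | w1) = ~((~((~((~((in2 ^ in3) & in1)) & in2)) | in3)) | (in2 ^ in3))
At in0=0, in1=0, in2=0, in3=1: circuit gives 0, formula gives 0.
At in0=0, in1=0, in2=0, in3=0: circuit gives 1, formula gives 1.
Agrees on all 16 inputs.

Yes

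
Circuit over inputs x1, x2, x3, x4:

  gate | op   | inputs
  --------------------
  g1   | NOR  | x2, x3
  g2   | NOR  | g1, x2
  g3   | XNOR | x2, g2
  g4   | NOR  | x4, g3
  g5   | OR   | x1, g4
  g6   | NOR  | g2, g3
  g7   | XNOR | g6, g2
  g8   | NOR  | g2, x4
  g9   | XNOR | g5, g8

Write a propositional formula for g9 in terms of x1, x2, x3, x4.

(x1 OR (x4 NOR (x2 XNOR ((x2 NOR x3) NOR x2)))) XNOR (((x2 NOR x3) NOR x2) NOR x4)

g1 = x2 NOR x3
g2 = g1 NOR x2 = (x2 NOR x3) NOR x2
g3 = x2 XNOR g2 = x2 XNOR ((x2 NOR x3) NOR x2)
g4 = x4 NOR g3 = x4 NOR (x2 XNOR ((x2 NOR x3) NOR x2))
g5 = x1 OR g4 = x1 OR (x4 NOR (x2 XNOR ((x2 NOR x3) NOR x2)))
g8 = g2 NOR x4 = ((x2 NOR x3) NOR x2) NOR x4
g9 = g5 XNOR g8 = (x1 OR (x4 NOR (x2 XNOR ((x2 NOR x3) NOR x2)))) XNOR (((x2 NOR x3) NOR x2) NOR x4)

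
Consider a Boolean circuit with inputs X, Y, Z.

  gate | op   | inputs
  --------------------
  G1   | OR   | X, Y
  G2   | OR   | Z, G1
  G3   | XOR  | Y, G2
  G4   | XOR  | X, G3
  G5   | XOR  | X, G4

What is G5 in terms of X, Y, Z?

X XOR (X XOR (Y XOR (Z OR (X OR Y))))

G1 = X OR Y
G2 = Z OR G1 = Z OR (X OR Y)
G3 = Y XOR G2 = Y XOR (Z OR (X OR Y))
G4 = X XOR G3 = X XOR (Y XOR (Z OR (X OR Y)))
G5 = X XOR G4 = X XOR (X XOR (Y XOR (Z OR (X OR Y))))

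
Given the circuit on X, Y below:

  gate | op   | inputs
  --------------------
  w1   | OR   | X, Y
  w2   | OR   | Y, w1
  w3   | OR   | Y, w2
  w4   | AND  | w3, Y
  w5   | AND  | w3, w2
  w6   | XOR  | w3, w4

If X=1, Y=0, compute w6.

1

w1 = 1 OR 0 = 1
w2 = 0 OR 1 = 1
w3 = 0 OR 1 = 1
w4 = 1 AND 0 = 0
w6 = 1 XOR 0 = 1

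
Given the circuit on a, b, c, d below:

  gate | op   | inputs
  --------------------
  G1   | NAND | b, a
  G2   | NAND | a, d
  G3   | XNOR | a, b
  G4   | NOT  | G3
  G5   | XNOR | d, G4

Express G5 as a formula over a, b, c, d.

G3 = a XNOR b
G4 = NOT G3 = NOT (a XNOR b)
G5 = d XNOR G4 = d XNOR NOT (a XNOR b)

d XNOR NOT (a XNOR b)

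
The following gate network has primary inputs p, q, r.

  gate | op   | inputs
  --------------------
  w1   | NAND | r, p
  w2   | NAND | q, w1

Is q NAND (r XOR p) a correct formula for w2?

w1 = r NAND p
w2 = q NAND w1 = q NAND (r NAND p)
At p=0, q=1, r=0: circuit gives 0, formula gives 1.

No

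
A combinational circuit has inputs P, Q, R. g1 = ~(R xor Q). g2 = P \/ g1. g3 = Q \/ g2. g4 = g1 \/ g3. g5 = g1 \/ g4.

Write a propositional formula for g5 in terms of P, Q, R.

g1 = ~(R xor Q)
g2 = P \/ g1 = P \/ (~(R xor Q))
g3 = Q \/ g2 = Q \/ (P \/ (~(R xor Q)))
g4 = g1 \/ g3 = (~(R xor Q)) \/ (Q \/ (P \/ (~(R xor Q))))
g5 = g1 \/ g4 = (~(R xor Q)) \/ ((~(R xor Q)) \/ (Q \/ (P \/ (~(R xor Q)))))

(~(R xor Q)) \/ ((~(R xor Q)) \/ (Q \/ (P \/ (~(R xor Q)))))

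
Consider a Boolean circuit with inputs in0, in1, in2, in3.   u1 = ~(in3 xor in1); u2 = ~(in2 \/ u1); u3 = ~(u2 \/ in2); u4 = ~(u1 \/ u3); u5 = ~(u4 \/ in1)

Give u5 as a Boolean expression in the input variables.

u1 = ~(in3 xor in1)
u2 = ~(in2 \/ u1) = ~(in2 \/ (~(in3 xor in1)))
u3 = ~(u2 \/ in2) = ~((~(in2 \/ (~(in3 xor in1)))) \/ in2)
u4 = ~(u1 \/ u3) = ~((~(in3 xor in1)) \/ (~((~(in2 \/ (~(in3 xor in1)))) \/ in2)))
u5 = ~(u4 \/ in1) = ~((~((~(in3 xor in1)) \/ (~((~(in2 \/ (~(in3 xor in1)))) \/ in2)))) \/ in1)

~((~((~(in3 xor in1)) \/ (~((~(in2 \/ (~(in3 xor in1)))) \/ in2)))) \/ in1)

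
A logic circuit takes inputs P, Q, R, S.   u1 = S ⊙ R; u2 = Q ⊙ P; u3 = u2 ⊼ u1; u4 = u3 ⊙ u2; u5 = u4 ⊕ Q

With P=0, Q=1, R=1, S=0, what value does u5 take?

1

u1 = 0 ⊙ 1 = 0
u2 = 1 ⊙ 0 = 0
u3 = 0 ⊼ 0 = 1
u4 = 1 ⊙ 0 = 0
u5 = 0 ⊕ 1 = 1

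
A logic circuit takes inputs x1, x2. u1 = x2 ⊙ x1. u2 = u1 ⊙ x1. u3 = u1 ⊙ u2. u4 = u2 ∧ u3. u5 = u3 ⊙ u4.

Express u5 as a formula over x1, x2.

((x2 ⊙ x1) ⊙ ((x2 ⊙ x1) ⊙ x1)) ⊙ (((x2 ⊙ x1) ⊙ x1) ∧ ((x2 ⊙ x1) ⊙ ((x2 ⊙ x1) ⊙ x1)))

u1 = x2 ⊙ x1
u2 = u1 ⊙ x1 = (x2 ⊙ x1) ⊙ x1
u3 = u1 ⊙ u2 = (x2 ⊙ x1) ⊙ ((x2 ⊙ x1) ⊙ x1)
u4 = u2 ∧ u3 = ((x2 ⊙ x1) ⊙ x1) ∧ ((x2 ⊙ x1) ⊙ ((x2 ⊙ x1) ⊙ x1))
u5 = u3 ⊙ u4 = ((x2 ⊙ x1) ⊙ ((x2 ⊙ x1) ⊙ x1)) ⊙ (((x2 ⊙ x1) ⊙ x1) ∧ ((x2 ⊙ x1) ⊙ ((x2 ⊙ x1) ⊙ x1)))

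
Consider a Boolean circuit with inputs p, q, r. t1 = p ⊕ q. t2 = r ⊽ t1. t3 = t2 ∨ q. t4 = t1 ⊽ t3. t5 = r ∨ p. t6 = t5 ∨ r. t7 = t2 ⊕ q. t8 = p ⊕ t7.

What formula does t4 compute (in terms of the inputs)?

(p ⊕ q) ⊽ ((r ⊽ (p ⊕ q)) ∨ q)

t1 = p ⊕ q
t2 = r ⊽ t1 = r ⊽ (p ⊕ q)
t3 = t2 ∨ q = (r ⊽ (p ⊕ q)) ∨ q
t4 = t1 ⊽ t3 = (p ⊕ q) ⊽ ((r ⊽ (p ⊕ q)) ∨ q)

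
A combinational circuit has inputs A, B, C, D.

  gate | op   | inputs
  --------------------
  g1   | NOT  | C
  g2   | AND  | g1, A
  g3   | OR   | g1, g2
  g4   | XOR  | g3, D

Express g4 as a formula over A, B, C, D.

g1 = NOT C
g2 = g1 AND A = NOT C AND A
g3 = g1 OR g2 = NOT C OR (NOT C AND A)
g4 = g3 XOR D = (NOT C OR (NOT C AND A)) XOR D

(NOT C OR (NOT C AND A)) XOR D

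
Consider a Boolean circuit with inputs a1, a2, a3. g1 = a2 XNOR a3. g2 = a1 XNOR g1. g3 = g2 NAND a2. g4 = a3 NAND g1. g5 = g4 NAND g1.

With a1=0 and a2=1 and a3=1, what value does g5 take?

1

g1 = 1 XNOR 1 = 1
g4 = 1 NAND 1 = 0
g5 = 0 NAND 1 = 1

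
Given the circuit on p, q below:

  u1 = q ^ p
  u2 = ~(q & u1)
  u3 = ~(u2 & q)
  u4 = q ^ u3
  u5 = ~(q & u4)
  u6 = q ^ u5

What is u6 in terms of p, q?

q ^ (~(q & (q ^ (~((~(q & (q ^ p))) & q)))))

u1 = q ^ p
u2 = ~(q & u1) = ~(q & (q ^ p))
u3 = ~(u2 & q) = ~((~(q & (q ^ p))) & q)
u4 = q ^ u3 = q ^ (~((~(q & (q ^ p))) & q))
u5 = ~(q & u4) = ~(q & (q ^ (~((~(q & (q ^ p))) & q))))
u6 = q ^ u5 = q ^ (~(q & (q ^ (~((~(q & (q ^ p))) & q)))))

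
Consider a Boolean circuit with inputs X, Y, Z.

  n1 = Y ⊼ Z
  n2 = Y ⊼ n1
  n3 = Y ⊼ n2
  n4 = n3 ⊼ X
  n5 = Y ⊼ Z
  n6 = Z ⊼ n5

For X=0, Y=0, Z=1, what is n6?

0

n5 = 0 ⊼ 1 = 1
n6 = 1 ⊼ 1 = 0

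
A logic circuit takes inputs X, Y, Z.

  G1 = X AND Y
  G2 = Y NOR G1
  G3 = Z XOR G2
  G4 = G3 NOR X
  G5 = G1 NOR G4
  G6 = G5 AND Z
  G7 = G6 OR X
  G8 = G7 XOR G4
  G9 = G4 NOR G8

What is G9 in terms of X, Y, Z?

G1 = X AND Y
G2 = Y NOR G1 = Y NOR (X AND Y)
G3 = Z XOR G2 = Z XOR (Y NOR (X AND Y))
G4 = G3 NOR X = (Z XOR (Y NOR (X AND Y))) NOR X
G5 = G1 NOR G4 = (X AND Y) NOR ((Z XOR (Y NOR (X AND Y))) NOR X)
G6 = G5 AND Z = ((X AND Y) NOR ((Z XOR (Y NOR (X AND Y))) NOR X)) AND Z
G7 = G6 OR X = (((X AND Y) NOR ((Z XOR (Y NOR (X AND Y))) NOR X)) AND Z) OR X
G8 = G7 XOR G4 = ((((X AND Y) NOR ((Z XOR (Y NOR (X AND Y))) NOR X)) AND Z) OR X) XOR ((Z XOR (Y NOR (X AND Y))) NOR X)
G9 = G4 NOR G8 = ((Z XOR (Y NOR (X AND Y))) NOR X) NOR (((((X AND Y) NOR ((Z XOR (Y NOR (X AND Y))) NOR X)) AND Z) OR X) XOR ((Z XOR (Y NOR (X AND Y))) NOR X))

((Z XOR (Y NOR (X AND Y))) NOR X) NOR (((((X AND Y) NOR ((Z XOR (Y NOR (X AND Y))) NOR X)) AND Z) OR X) XOR ((Z XOR (Y NOR (X AND Y))) NOR X))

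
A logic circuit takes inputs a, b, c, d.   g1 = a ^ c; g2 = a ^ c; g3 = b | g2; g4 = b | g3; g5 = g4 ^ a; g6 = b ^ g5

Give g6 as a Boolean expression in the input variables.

g2 = a ^ c
g3 = b | g2 = b | (a ^ c)
g4 = b | g3 = b | (b | (a ^ c))
g5 = g4 ^ a = (b | (b | (a ^ c))) ^ a
g6 = b ^ g5 = b ^ ((b | (b | (a ^ c))) ^ a)

b ^ ((b | (b | (a ^ c))) ^ a)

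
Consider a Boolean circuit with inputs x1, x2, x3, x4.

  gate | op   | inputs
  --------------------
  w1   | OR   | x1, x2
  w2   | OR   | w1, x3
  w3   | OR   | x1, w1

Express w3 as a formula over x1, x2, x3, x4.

w1 = x1 OR x2
w3 = x1 OR w1 = x1 OR (x1 OR x2)

x1 OR (x1 OR x2)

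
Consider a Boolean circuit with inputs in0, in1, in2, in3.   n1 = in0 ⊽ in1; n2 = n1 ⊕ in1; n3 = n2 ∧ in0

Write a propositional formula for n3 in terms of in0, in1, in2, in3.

n1 = in0 ⊽ in1
n2 = n1 ⊕ in1 = (in0 ⊽ in1) ⊕ in1
n3 = n2 ∧ in0 = ((in0 ⊽ in1) ⊕ in1) ∧ in0

((in0 ⊽ in1) ⊕ in1) ∧ in0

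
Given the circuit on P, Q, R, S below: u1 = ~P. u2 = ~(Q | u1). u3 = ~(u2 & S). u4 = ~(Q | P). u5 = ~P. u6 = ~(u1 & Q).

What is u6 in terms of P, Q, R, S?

u1 = ~P
u6 = ~(u1 & Q) = ~(~P & Q)

~(~P & Q)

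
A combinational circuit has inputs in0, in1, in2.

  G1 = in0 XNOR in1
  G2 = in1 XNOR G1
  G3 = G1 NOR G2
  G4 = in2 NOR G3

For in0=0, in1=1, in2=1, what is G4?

0

G1 = 0 XNOR 1 = 0
G2 = 1 XNOR 0 = 0
G3 = 0 NOR 0 = 1
G4 = 1 NOR 1 = 0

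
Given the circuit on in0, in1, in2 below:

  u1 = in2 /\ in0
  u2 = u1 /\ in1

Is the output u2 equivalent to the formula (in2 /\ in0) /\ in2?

No

u1 = in2 /\ in0
u2 = u1 /\ in1 = (in2 /\ in0) /\ in1
At in0=1, in1=0, in2=1: circuit gives 0, formula gives 1.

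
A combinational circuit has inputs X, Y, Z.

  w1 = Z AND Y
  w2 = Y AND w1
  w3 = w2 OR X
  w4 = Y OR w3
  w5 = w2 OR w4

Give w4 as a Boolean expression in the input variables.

Y OR ((Y AND (Z AND Y)) OR X)

w1 = Z AND Y
w2 = Y AND w1 = Y AND (Z AND Y)
w3 = w2 OR X = (Y AND (Z AND Y)) OR X
w4 = Y OR w3 = Y OR ((Y AND (Z AND Y)) OR X)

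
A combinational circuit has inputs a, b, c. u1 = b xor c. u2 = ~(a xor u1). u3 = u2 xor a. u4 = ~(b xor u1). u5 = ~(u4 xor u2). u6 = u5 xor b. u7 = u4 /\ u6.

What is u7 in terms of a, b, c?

u1 = b xor c
u2 = ~(a xor u1) = ~(a xor (b xor c))
u4 = ~(b xor u1) = ~(b xor (b xor c))
u5 = ~(u4 xor u2) = ~((~(b xor (b xor c))) xor (~(a xor (b xor c))))
u6 = u5 xor b = (~((~(b xor (b xor c))) xor (~(a xor (b xor c))))) xor b
u7 = u4 /\ u6 = (~(b xor (b xor c))) /\ ((~((~(b xor (b xor c))) xor (~(a xor (b xor c))))) xor b)

(~(b xor (b xor c))) /\ ((~((~(b xor (b xor c))) xor (~(a xor (b xor c))))) xor b)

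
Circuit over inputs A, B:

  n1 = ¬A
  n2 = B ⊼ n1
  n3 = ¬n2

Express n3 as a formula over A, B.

¬(B ⊼ ¬A)

n1 = ¬A
n2 = B ⊼ n1 = B ⊼ ¬A
n3 = ¬n2 = ¬(B ⊼ ¬A)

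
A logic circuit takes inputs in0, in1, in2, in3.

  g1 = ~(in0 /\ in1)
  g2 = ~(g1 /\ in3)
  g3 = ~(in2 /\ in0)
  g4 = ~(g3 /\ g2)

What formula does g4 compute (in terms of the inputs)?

~((~(in2 /\ in0)) /\ (~((~(in0 /\ in1)) /\ in3)))

g1 = ~(in0 /\ in1)
g2 = ~(g1 /\ in3) = ~((~(in0 /\ in1)) /\ in3)
g3 = ~(in2 /\ in0)
g4 = ~(g3 /\ g2) = ~((~(in2 /\ in0)) /\ (~((~(in0 /\ in1)) /\ in3)))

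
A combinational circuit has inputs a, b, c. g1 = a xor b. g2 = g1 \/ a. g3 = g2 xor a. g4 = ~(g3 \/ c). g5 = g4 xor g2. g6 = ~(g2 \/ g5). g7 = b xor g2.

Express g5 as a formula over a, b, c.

(~((((a xor b) \/ a) xor a) \/ c)) xor ((a xor b) \/ a)

g1 = a xor b
g2 = g1 \/ a = (a xor b) \/ a
g3 = g2 xor a = ((a xor b) \/ a) xor a
g4 = ~(g3 \/ c) = ~((((a xor b) \/ a) xor a) \/ c)
g5 = g4 xor g2 = (~((((a xor b) \/ a) xor a) \/ c)) xor ((a xor b) \/ a)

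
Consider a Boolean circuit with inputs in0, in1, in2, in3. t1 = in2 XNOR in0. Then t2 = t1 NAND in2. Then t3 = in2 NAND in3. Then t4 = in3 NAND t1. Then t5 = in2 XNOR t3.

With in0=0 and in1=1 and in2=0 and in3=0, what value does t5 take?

0

t3 = 0 NAND 0 = 1
t5 = 0 XNOR 1 = 0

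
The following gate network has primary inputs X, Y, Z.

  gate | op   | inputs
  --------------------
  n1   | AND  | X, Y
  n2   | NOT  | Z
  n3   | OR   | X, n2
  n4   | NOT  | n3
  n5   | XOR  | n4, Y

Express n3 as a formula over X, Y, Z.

n2 = NOT Z
n3 = X OR n2 = X OR NOT Z

X OR NOT Z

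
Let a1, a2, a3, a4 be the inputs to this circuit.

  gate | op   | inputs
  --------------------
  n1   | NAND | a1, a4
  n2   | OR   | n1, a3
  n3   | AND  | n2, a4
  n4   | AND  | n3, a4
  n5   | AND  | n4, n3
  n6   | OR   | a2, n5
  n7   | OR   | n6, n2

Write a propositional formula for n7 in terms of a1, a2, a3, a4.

(a2 OR (((((a1 NAND a4) OR a3) AND a4) AND a4) AND (((a1 NAND a4) OR a3) AND a4))) OR ((a1 NAND a4) OR a3)

n1 = a1 NAND a4
n2 = n1 OR a3 = (a1 NAND a4) OR a3
n3 = n2 AND a4 = ((a1 NAND a4) OR a3) AND a4
n4 = n3 AND a4 = (((a1 NAND a4) OR a3) AND a4) AND a4
n5 = n4 AND n3 = ((((a1 NAND a4) OR a3) AND a4) AND a4) AND (((a1 NAND a4) OR a3) AND a4)
n6 = a2 OR n5 = a2 OR (((((a1 NAND a4) OR a3) AND a4) AND a4) AND (((a1 NAND a4) OR a3) AND a4))
n7 = n6 OR n2 = (a2 OR (((((a1 NAND a4) OR a3) AND a4) AND a4) AND (((a1 NAND a4) OR a3) AND a4))) OR ((a1 NAND a4) OR a3)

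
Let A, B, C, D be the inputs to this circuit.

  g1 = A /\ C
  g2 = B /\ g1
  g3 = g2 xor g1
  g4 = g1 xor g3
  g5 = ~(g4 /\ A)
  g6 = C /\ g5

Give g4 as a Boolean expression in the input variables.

g1 = A /\ C
g2 = B /\ g1 = B /\ (A /\ C)
g3 = g2 xor g1 = (B /\ (A /\ C)) xor (A /\ C)
g4 = g1 xor g3 = (A /\ C) xor ((B /\ (A /\ C)) xor (A /\ C))

(A /\ C) xor ((B /\ (A /\ C)) xor (A /\ C))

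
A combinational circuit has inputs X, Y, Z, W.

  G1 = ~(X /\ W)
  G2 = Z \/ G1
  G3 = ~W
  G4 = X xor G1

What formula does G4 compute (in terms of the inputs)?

X xor (~(X /\ W))

G1 = ~(X /\ W)
G4 = X xor G1 = X xor (~(X /\ W))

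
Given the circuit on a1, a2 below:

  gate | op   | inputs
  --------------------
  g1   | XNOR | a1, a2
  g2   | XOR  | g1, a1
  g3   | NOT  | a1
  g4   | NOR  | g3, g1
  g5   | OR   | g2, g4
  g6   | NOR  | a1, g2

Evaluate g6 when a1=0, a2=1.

g1 = 0 XNOR 1 = 0
g2 = 0 XOR 0 = 0
g6 = 0 NOR 0 = 1

1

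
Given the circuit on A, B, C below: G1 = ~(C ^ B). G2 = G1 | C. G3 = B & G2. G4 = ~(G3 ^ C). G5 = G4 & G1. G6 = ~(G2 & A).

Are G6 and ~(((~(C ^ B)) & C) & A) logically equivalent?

G1 = ~(C ^ B)
G2 = G1 | C = (~(C ^ B)) | C
G6 = ~(G2 & A) = ~(((~(C ^ B)) | C) & A)
At A=1, B=0, C=0: circuit gives 0, formula gives 1.

No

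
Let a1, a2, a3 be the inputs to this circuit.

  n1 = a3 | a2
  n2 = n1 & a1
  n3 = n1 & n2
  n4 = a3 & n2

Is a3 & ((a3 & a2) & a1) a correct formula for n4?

n1 = a3 | a2
n2 = n1 & a1 = (a3 | a2) & a1
n4 = a3 & n2 = a3 & ((a3 | a2) & a1)
At a1=1, a2=0, a3=1: circuit gives 1, formula gives 0.

No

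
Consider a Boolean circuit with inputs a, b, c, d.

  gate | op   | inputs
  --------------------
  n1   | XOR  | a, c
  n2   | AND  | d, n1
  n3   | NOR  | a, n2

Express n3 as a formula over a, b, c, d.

n1 = a XOR c
n2 = d AND n1 = d AND (a XOR c)
n3 = a NOR n2 = a NOR (d AND (a XOR c))

a NOR (d AND (a XOR c))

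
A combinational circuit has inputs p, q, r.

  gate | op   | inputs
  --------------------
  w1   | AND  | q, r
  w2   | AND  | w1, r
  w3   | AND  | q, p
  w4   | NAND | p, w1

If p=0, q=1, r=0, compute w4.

1

w1 = 1 AND 0 = 0
w4 = 0 NAND 0 = 1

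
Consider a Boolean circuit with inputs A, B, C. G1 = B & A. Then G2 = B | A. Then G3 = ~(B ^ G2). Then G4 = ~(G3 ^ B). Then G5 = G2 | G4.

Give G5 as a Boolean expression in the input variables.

(B | A) | (~((~(B ^ (B | A))) ^ B))

G2 = B | A
G3 = ~(B ^ G2) = ~(B ^ (B | A))
G4 = ~(G3 ^ B) = ~((~(B ^ (B | A))) ^ B)
G5 = G2 | G4 = (B | A) | (~((~(B ^ (B | A))) ^ B))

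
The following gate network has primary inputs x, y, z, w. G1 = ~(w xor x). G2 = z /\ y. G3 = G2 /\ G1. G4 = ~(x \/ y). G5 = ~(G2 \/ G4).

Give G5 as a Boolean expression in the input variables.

G2 = z /\ y
G4 = ~(x \/ y)
G5 = ~(G2 \/ G4) = ~((z /\ y) \/ (~(x \/ y)))

~((z /\ y) \/ (~(x \/ y)))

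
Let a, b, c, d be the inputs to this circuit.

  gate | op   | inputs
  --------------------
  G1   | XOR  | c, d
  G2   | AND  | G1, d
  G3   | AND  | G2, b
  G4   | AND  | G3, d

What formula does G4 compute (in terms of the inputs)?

G1 = c XOR d
G2 = G1 AND d = (c XOR d) AND d
G3 = G2 AND b = ((c XOR d) AND d) AND b
G4 = G3 AND d = (((c XOR d) AND d) AND b) AND d

(((c XOR d) AND d) AND b) AND d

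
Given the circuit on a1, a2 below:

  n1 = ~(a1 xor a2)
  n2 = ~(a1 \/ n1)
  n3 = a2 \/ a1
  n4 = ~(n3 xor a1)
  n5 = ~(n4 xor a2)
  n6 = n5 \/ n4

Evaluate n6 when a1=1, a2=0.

n3 = 0 \/ 1 = 1
n4 = ~(1 xor 1) = 1
n5 = ~(1 xor 0) = 0
n6 = 0 \/ 1 = 1

1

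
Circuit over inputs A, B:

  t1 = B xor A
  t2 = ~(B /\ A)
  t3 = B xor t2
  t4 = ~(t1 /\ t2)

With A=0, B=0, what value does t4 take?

1

t1 = 0 xor 0 = 0
t2 = ~(0 /\ 0) = 1
t4 = ~(0 /\ 1) = 1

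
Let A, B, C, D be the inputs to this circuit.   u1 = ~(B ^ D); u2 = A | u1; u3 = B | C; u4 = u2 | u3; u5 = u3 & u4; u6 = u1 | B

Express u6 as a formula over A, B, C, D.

(~(B ^ D)) | B

u1 = ~(B ^ D)
u6 = u1 | B = (~(B ^ D)) | B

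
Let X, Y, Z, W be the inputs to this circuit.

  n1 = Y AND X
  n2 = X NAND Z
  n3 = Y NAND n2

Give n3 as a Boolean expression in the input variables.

Y NAND (X NAND Z)

n2 = X NAND Z
n3 = Y NAND n2 = Y NAND (X NAND Z)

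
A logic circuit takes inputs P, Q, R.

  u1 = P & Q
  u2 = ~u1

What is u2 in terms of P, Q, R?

u1 = P & Q
u2 = ~u1 = ~(P & Q)

~(P & Q)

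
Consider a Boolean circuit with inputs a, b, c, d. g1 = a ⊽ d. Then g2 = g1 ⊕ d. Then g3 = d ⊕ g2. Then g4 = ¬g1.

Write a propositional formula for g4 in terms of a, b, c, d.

¬(a ⊽ d)

g1 = a ⊽ d
g4 = ¬g1 = ¬(a ⊽ d)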